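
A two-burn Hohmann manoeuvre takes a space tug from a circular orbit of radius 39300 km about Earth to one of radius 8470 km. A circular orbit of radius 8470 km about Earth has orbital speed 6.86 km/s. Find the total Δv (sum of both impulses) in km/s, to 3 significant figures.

From the circular-orbit relation v² = μ/r at r = 8470 km: μ = v²r = (6.86)² × 8470 = 3.98595×10^5 km³/s².
Semi-major axis of the transfer orbit: a_t = (39300 + 8470)/2 = 23885 km.
Circular speed at r₁: v₁ = √(μ/r₁) = √(3.98595×10^5/39300) = 3.1847 km/s.
On the transfer ellipse at r₁, vis-viva gives v_a = √[μ(2/r₁ − 1/a_t)] = 1.8965 km/s.
First burn Δv₁ = |v_a − v₁| = 1.2882 km/s.
Circular speed at r₂: v₂ = √(μ/r₂) = 6.8600 km/s.
Transfer-orbit speed at r₂: v_p = √[μ(2/r₂ − 1/a_t)] = 8.7995 km/s.
Second burn Δv₂ = |v₂ − v_p| = 1.9395 km/s.
Δv = Δv₁ + Δv₂ = 1.2882 + 1.9395 = 3.228 km/s.

Δv = 3.23 km/s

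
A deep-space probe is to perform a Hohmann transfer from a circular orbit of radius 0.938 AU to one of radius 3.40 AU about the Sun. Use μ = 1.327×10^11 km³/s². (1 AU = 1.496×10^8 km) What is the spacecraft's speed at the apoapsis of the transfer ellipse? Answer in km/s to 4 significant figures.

v = 10.62 km/s

In km: r₁ = 0.938 × 1.496×10^8 = 1.403248×10^8 km; r₂ = 3.40 × 1.496×10^8 = 5.0864×10^8 km.
The Hohmann ellipse has a_t = (r₁ + r₂)/2 = 3.244824×10^8 km.
The apoapsis of the transfer ellipse is at r = 5.0864×10^8 km.
Applying v² = μ(2/r − 1/a_t): v = 10.62 km/s.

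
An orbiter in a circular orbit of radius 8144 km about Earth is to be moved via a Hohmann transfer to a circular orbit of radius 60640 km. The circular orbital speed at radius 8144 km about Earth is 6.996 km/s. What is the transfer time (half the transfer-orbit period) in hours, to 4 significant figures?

t = 8.816 hours

From the circular-orbit relation v² = μ/r at r = 8144 km: μ = v²r = (6.996)² × 8144 = 3.98600×10^5 km³/s².
Transfer-ellipse semi-major axis a_t = (r₁ + r₂)/2 = (8144 + 60640)/2 = 34392 km.
Half the transfer-orbit period gives t = π√(a_t³/μ) = 31737 s.
Converting: 31737 s ÷ 3600 s/hour = 8.816 hours.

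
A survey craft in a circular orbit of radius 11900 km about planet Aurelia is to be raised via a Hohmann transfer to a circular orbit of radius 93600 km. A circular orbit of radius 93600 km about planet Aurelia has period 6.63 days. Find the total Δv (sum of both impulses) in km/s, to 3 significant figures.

From Kepler's third law T² = 4π²r³/μ at r = 93600 km, T = 6.63 days = 6.63 × 86400 s = 5.72832×10^5 s: μ = 4π²r³/T² = 98658.1 km³/s².
Semi-major axis of the transfer orbit: a_t = (11900 + 93600)/2 = 52750 km.
Circular speed at r₁: v₁ = √(μ/r₁) = √(98658.1/11900) = 2.87934 km/s.
Transfer-orbit speed at r₁ (vis-viva equation): v_p = √[μ(2/r₁ − 1/a_t)] = 3.83548 km/s.
First burn Δv₁ = |v_p − v₁| = 0.9561 km/s.
At r₂, v₂ = √(μ/r₂) = 1.02666 km/s.
Transfer-orbit speed at r₂: v_a = √[μ(2/r₂ − 1/a_t)] = 0.487630 km/s.
Second burn Δv₂ = |v₂ − v_a| = 0.5390 km/s.
Total Δv = Δv₁ + Δv₂ = 1.495 km/s.

Δv = 1.50 km/s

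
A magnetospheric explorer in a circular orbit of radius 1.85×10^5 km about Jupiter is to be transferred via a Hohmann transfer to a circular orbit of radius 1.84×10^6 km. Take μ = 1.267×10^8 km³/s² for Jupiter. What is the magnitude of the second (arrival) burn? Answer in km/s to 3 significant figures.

Δv₂ = 4.75 km/s

Transfer-ellipse semi-major axis a_t = (r₁ + r₂)/2 = (1.850×10^5 + 1.840×10^6)/2 = 1.0125×10^6 km.
On the circular orbit at r = 1.840×10^6 km, v_c = √(μ/r) = 8.298 km/s.
Transfer-orbit speed at the same r (vis-viva, a = a_t): v_t = √[μ(2/r − 1/a_t)] = 3.547 km/s.
Δv₂ = |v_t − v_c| = |3.547 − 8.298| = 4.751 km/s.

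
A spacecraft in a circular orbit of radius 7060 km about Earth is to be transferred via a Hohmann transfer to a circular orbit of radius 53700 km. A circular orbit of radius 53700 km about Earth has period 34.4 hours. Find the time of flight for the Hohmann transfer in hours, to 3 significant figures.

t = 7.32 hours

From Kepler's third law T² = 4π²r³/μ at r = 53700 km, T = 34.4 hours = 34.4 × 3600 s = 1.2384×10^5 s: μ = 4π²r³/T² = 3.98621×10^5 km³/s².
Semi-major axis of the transfer orbit: a_t = (7060 + 53700)/2 = 30380 km.
By Kepler's third law the transfer-orbit period is T = 2π√(a_t³/μ), so t = T/2 = 26350 s.
Converting: 26350 s ÷ 3600 s/hour = 7.32 hours.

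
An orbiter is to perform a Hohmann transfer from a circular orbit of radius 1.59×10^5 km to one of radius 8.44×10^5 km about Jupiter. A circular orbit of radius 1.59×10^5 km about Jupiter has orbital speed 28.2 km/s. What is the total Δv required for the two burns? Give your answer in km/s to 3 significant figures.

Δv = 13.7 km/s

From the circular-orbit relation v² = μ/r at r = 1.59×10^5 km: μ = v²r = (28.2)² × 1.59×10^5 = 1.26443×10^8 km³/s².
Transfer-ellipse semi-major axis a_t = (r₁ + r₂)/2 = (1.590×10^5 + 8.440×10^5)/2 = 5.015×10^5 km.
At r₁ the circular-orbit speed is v₁ = √(μ/r₁) = 28.200 km/s.
Transfer-orbit speed at r₁ (v² = μ(2/r − 1/a)): v_p = √[μ(2/r₁ − 1/a_t)] = 36.583 km/s.
First burn Δv₁ = |v_p − v₁| = 8.383 km/s.
Circular speed at r₂: v₂ = √(μ/r₂) = 12.24 km/s.
Transfer-orbit speed at r₂: v_a = √[μ(2/r₂ − 1/a_t)] = 6.892 km/s.
Second burn Δv₂ = |v₂ − v_a| = 5.348 km/s.
Δv = Δv₁ + Δv₂ = 8.383 + 5.348 = 13.73 km/s.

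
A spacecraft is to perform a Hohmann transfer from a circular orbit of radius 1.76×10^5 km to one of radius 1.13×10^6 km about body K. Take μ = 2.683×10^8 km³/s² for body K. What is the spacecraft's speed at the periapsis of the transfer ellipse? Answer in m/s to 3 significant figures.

v = 51400 m/s

Semi-major axis of the transfer orbit: a_t = (1.760×10^5 + 1.130×10^6)/2 = 6.530×10^5 km.
At periapsis, r = 1.760×10^5 km.
Vis-viva: v = √[μ(2/r − 1/a_t)] = √[2.683×10^8 × (2/1.760×10^5 − 1/6.530×10^5)] = 51.36 km/s.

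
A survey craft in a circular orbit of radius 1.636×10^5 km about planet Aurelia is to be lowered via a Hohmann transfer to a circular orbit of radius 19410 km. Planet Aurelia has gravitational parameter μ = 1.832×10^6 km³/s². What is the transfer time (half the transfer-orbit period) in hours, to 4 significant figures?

t = 17.85 hours

Transfer-ellipse semi-major axis a_t = (r₁ + r₂)/2 = (1.636×10^5 + 19410)/2 = 91505 km.
Transfer time t = π√(a_t³/μ) = π√((91505)³ / 1.832×10^6) = 64250 s.
Converting: 64250 s ÷ 3600 s/hour = 17.85 hours.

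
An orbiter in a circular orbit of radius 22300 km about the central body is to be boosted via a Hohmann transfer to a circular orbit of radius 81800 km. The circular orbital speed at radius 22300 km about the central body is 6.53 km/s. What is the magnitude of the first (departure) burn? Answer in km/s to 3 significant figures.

Δv₁ = 1.66 km/s

From the circular-orbit relation v² = μ/r at r = 22300 km: μ = v²r = (6.53)² × 22300 = 9.50892×10^5 km³/s².
Transfer-ellipse semi-major axis a_t = (r₁ + r₂)/2 = (22300 + 81800)/2 = 52050 km.
On the circular orbit at r = 22300 km, v_c = √(μ/r) = 6.530 km/s.
Transfer-orbit speed at the same r (vis-viva, a = a_t): v_t = √[μ(2/r − 1/a_t)] = 8.186 km/s.
Δv₁ = |v_t − v_c| = |8.186 − 6.530| = 1.656 km/s.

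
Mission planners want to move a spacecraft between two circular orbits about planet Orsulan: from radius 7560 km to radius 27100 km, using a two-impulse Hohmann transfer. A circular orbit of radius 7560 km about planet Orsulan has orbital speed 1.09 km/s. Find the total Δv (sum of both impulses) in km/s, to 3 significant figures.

From the circular-orbit relation v² = μ/r at r = 7560 km: μ = v²r = (1.09)² × 7560 = 8982.04 km³/s².
Transfer-ellipse semi-major axis a_t = (r₁ + r₂)/2 = (7560 + 27100)/2 = 17330 km.
At r₁ the circular-orbit speed is v₁ = √(μ/r₁) = 1.09000 km/s.
Transfer-orbit speed at r₁ (vis-viva equation): v_p = √[μ(2/r₁ − 1/a_t)] = 1.36305 km/s.
First burn Δv₁ = |v_p − v₁| = 0.27305 km/s.
At r₂, v₂ = √(μ/r₂) = 0.57571 km/s.
Transfer-orbit speed at r₂: v_a = √[μ(2/r₂ − 1/a_t)] = 0.38025 km/s.
Second burn Δv₂ = |v₂ − v_a| = 0.19546 km/s.
Δv = Δv₁ + Δv₂ = 0.27305 + 0.19546 = 0.4685 km/s.

Δv = 0.469 km/s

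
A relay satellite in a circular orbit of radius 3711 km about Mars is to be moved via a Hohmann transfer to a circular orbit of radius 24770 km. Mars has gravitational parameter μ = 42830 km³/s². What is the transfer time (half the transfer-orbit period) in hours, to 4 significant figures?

t = 7.166 hours

Semi-major axis of the transfer orbit: a_t = (3711 + 24770)/2 = 14240.5 km.
Half the transfer-orbit period gives t = π√(a_t³/μ) = 25797 s.
Converting: 25797 s ÷ 3600 s/hour = 7.166 hours.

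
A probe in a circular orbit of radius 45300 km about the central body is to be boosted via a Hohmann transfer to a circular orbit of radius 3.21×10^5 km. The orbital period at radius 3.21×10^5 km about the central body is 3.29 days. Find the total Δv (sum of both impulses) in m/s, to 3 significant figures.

From Kepler's third law T² = 4π²r³/μ at r = 3.21×10^5 km, T = 3.29 days = 3.29 × 86400 s = 2.84256×10^5 s: μ = 4π²r³/T² = 1.61605×10^7 km³/s².
The Hohmann ellipse has a_t = (r₁ + r₂)/2 = 1.8315×10^5 km.
At r₁ the circular-orbit speed is v₁ = √(μ/r₁) = 18.888 km/s.
On the transfer ellipse at r₁, vis-viva equation gives v_p = √[μ(2/r₁ − 1/a_t)] = 25.005 km/s.
First burn Δv₁ = |v_p − v₁| = 6.117 km/s.
At r₂, v₂ = √(μ/r₂) = 7.0954 km/s.
Transfer-orbit speed at r₂: v_a = √[μ(2/r₂ − 1/a_t)] = 3.5288 km/s.
Second burn Δv₂ = |v₂ − v_a| = 3.567 km/s.
Total Δv = Δv₁ + Δv₂ = 9.684 km/s.

Δv = 9680 m/s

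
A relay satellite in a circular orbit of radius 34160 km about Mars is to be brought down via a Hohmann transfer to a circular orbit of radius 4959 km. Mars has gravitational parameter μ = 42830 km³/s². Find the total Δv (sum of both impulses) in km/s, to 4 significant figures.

Semi-major axis of the transfer orbit: a_t = (34160 + 4959)/2 = 19559.5 km.
Circular speed at r₁: v₁ = √(μ/r₁) = √(42830/34160) = 1.1197 km/s.
Transfer-orbit speed at r₁ (vis-viva): v_a = √[μ(2/r₁ − 1/a_t)] = 0.56381 km/s.
First burn Δv₁ = |v_a − v₁| = 0.5559 km/s.
At r₂, v₂ = √(μ/r₂) = 2.939 km/s.
Transfer-orbit speed at r₂: v_p = √[μ(2/r₂ − 1/a_t)] = 3.884 km/s.
Second burn Δv₂ = |v₂ − v_p| = 0.9450 km/s.
Total Δv = Δv₁ + Δv₂ = 1.501 km/s.

Δv = 1.501 km/s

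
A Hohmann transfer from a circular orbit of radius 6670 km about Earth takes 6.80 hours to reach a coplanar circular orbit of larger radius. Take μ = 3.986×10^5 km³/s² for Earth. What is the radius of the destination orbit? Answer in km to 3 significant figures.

r₂ = 51200 km

Transfer time t = 6.80 hours = 24480 s, and t = π√(a_t³/μ).
So a_t = (μ t²/π²)^(1/3) = (3.986×10^5 × (24480)² / π²)^(1/3) = 28926 km.
Since a_t = (r₁ + r₂)/2, r₂ = 2a_t − r₁ = 2×28926 − 6670 = 51182 km.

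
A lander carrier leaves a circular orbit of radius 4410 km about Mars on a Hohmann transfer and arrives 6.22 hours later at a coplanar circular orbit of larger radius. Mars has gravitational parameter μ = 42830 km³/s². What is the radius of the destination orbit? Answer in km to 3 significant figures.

Transfer time t = 6.22 hours = 22392 s, and t = π√(a_t³/μ).
So a_t = (μ t²/π²)^(1/3) = (42830 × (22392)² / π²)^(1/3) = 12958 km.
Since a_t = (r₁ + r₂)/2, r₂ = 2a_t − r₁ = 2×12958 − 4410 = 21506 km.

r₂ = 21500 km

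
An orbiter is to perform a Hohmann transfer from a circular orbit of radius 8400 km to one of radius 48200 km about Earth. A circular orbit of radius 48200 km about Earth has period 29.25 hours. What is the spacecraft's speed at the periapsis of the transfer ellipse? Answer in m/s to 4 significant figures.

From Kepler's third law T² = 4π²r³/μ at r = 48200 km, T = 29.25 hours = 29.25 × 3600 s = 1.053×10^5 s: μ = 4π²r³/T² = 3.98698×10^5 km³/s².
Transfer-ellipse semi-major axis a_t = (r₁ + r₂)/2 = (8400 + 48200)/2 = 28300 km.
The periapsis of the transfer ellipse is at r = 8400 km.
From the vis-viva equation, v = √[μ(2/r − 1/a_t)] = 8.991 km/s.

v = 8991 m/s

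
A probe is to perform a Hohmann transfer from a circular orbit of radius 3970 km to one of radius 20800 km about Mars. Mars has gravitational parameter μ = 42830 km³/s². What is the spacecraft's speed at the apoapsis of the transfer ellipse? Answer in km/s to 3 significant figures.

The Hohmann ellipse has a_t = (r₁ + r₂)/2 = 12385 km.
At apoapsis, r = 20800 km.
Vis-viva: v = √[μ(2/r − 1/a_t)] = √[42830 × (2/20800 − 1/12385)] = 0.8124 km/s.

v = 0.812 km/s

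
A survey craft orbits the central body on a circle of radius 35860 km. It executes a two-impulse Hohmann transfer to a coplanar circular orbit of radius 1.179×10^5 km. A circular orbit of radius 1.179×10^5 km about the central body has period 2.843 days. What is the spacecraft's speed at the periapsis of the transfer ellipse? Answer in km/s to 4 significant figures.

v = 6.772 km/s

From Kepler's third law T² = 4π²r³/μ at r = 1.179×10^5 km, T = 2.843 days = 2.843 × 86400 s = 2.456352×10^5 s: μ = 4π²r³/T² = 1.07231×10^6 km³/s².
Transfer-ellipse semi-major axis a_t = (r₁ + r₂)/2 = (35860 + 1.179×10^5)/2 = 76880 km.
At periapsis, r = 35860 km.
Applying v² = μ(2/r − 1/a_t): v = 6.772 km/s.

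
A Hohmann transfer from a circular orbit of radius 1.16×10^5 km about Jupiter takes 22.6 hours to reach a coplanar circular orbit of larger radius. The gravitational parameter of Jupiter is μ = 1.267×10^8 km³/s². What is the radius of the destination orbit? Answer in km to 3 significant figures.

r₂ = 7.63×10^5 km

Transfer time t = 22.6 hours = 81360 s, and t = π√(a_t³/μ).
So a_t = (μ t²/π²)^(1/3) = (1.267×10^8 × (81360)² / π²)^(1/3) = 4.3964×10^5 km.
Since a_t = (r₁ + r₂)/2, r₂ = 2a_t − r₁ = 2×4.3964×10^5 − 1.160×10^5 = 7.6328×10^5 km.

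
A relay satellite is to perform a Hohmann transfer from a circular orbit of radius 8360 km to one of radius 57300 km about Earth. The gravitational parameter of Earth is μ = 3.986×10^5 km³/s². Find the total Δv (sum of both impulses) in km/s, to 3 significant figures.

Δv = 3.52 km/s

The Hohmann ellipse has a_t = (r₁ + r₂)/2 = 32830 km.
At r₁ the circular-orbit speed is v₁ = √(μ/r₁) = 6.905 km/s.
On the transfer ellipse at r₁, vis-viva equation gives v_p = √[μ(2/r₁ − 1/a_t)] = 9.122 km/s.
First burn Δv₁ = |v_p − v₁| = 2.217 km/s.
At r₂, v₂ = √(μ/r₂) = 2.6375 km/s.
Transfer-orbit speed at r₂: v_a = √[μ(2/r₂ − 1/a_t)] = 1.3309 km/s.
Second burn Δv₂ = |v₂ − v_a| = 1.307 km/s.
Total Δv = Δv₁ + Δv₂ = 3.524 km/s.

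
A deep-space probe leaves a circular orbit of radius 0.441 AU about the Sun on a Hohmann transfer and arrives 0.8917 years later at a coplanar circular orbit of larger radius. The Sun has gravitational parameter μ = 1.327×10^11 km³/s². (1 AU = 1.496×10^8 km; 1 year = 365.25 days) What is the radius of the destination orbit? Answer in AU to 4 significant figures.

In km: r₁ = 0.441 × 1.496×10^8 = 6.59736×10^7 km.
Transfer time t = 0.8917 years × 365.25 × 86400 s = 2.813991192×10^7 s, and t = π√(a_t³/μ).
So a_t = (μ t²/π²)^(1/3) = (1.327×10^11 × (2.813991192×10^7)² / π²)^(1/3) = 2.1999×10^8 km.
Since a_t = (r₁ + r₂)/2, r₂ = 2a_t − r₁ = 2×2.1999×10^8 − 6.59736×10^7 = 3.740064×10^8 km.
In AU: r₂ = 3.740064×10^8 / 1.496×10^8 = 2.500 AU.

r₂ = 2.500 AU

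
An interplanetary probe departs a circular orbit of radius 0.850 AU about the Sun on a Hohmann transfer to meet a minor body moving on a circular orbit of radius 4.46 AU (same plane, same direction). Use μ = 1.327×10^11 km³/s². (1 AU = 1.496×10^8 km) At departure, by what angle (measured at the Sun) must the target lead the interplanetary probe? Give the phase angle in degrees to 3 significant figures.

In km: r₁ = 0.850 × 1.496×10^8 = 1.2716×10^8 km; r₂ = 4.46 × 1.496×10^8 = 6.67216×10^8 km.
The Hohmann ellipse has a_t = (r₁ + r₂)/2 = 3.97188×10^8 km.
Transfer time t = π√(a_t³/μ) = 6.82666×10^7 s.
The target's mean motion on its circular orbit is ω₂ = √(μ/r₂³) = 2.11366×10^-8 rad/s.
Angle swept by the target during transfer: ω₂·t = 1.4429 rad = 82.67°.
The interplanetary probe traverses 180° on the transfer ellipse, so the target must lead by 180° − 82.67° = 97.3°.

φ = 97.3°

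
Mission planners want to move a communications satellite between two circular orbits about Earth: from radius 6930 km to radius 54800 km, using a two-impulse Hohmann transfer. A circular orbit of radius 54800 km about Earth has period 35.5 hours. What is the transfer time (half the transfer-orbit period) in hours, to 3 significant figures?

t = 7.50 hours

From Kepler's third law T² = 4π²r³/μ at r = 54800 km, T = 35.5 hours = 35.5 × 3600 s = 1.278×10^5 s: μ = 4π²r³/T² = 3.97777×10^5 km³/s².
The Hohmann ellipse has a_t = (r₁ + r₂)/2 = 30865 km.
By Kepler's third law the transfer-orbit period is T = 2π√(a_t³/μ), so t = T/2 = 27010 s.
Converting: 27010 s ÷ 3600 s/hour = 7.50 hours.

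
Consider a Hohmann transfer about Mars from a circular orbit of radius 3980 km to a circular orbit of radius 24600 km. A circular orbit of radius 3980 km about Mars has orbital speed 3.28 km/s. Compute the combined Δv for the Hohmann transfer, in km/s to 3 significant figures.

Δv = 1.65 km/s

From the circular-orbit relation v² = μ/r at r = 3980 km: μ = v²r = (3.28)² × 3980 = 42818.4 km³/s².
The Hohmann ellipse has a_t = (r₁ + r₂)/2 = 14290 km.
At r₁ the circular-orbit speed is v₁ = √(μ/r₁) = 3.280 km/s.
On the transfer ellipse at r₁, vis-viva equation gives v_p = √[μ(2/r₁ − 1/a_t)] = 4.304 km/s.
First burn Δv₁ = |v_p − v₁| = 1.024 km/s.
At r₂, v₂ = √(μ/r₂) = 1.319313 km/s.
Transfer-orbit speed at r₂: v_a = √[μ(2/r₂ − 1/a_t)] = 0.6962629 km/s.
Second burn Δv₂ = |v₂ − v_a| = 0.6231 km/s.
Δv = Δv₁ + Δv₂ = 1.024 + 0.6231 = 1.647 km/s.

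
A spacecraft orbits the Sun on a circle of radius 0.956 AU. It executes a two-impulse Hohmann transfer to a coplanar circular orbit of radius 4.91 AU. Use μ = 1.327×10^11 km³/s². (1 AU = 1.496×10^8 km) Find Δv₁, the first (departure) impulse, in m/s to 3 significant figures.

In km: r₁ = 0.956 × 1.496×10^8 = 1.430176×10^8 km; r₂ = 4.91 × 1.496×10^8 = 7.34536×10^8 km.
Transfer-ellipse semi-major axis a_t = (r₁ + r₂)/2 = (1.430176×10^8 + 7.34536×10^8)/2 = 4.387768×10^8 km.
Circular speed at r = 1.430176×10^8 km: v_c = √(μ/r) = 30.461 km/s.
Transfer-orbit speed at the same r (vis-viva, a = a_t): v_t = √[μ(2/r − 1/a_t)] = 39.412 km/s.
Δv₁ = |v_t − v_c| = |39.412 − 30.461| = 8.951 km/s.

Δv₁ = 8950 m/s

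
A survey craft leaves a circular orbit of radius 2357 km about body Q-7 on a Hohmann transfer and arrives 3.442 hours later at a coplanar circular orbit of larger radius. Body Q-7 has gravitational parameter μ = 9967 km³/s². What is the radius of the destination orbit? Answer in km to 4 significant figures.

r₂ = 8388 km

Transfer time t = 3.442 hours = 12391.2 s, and t = π√(a_t³/μ).
So a_t = (μ t²/π²)^(1/3) = (9967 × (12391.2)² / π²)^(1/3) = 5372.3 km.
Since a_t = (r₁ + r₂)/2, r₂ = 2a_t − r₁ = 2×5372.3 − 2357 = 8387.6 km.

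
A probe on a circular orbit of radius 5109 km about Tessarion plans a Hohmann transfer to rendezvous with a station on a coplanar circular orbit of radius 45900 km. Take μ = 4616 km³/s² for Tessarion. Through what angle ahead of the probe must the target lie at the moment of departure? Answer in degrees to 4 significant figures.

φ = 105.4°

Semi-major axis of the transfer orbit: a_t = (5109 + 45900)/2 = 25504.5 km.
Transfer time t = π√(a_t³/μ) = 1.8834×10^5 s.
The target's mean motion on its circular orbit is ω₂ = √(μ/r₂³) = 6.9090×10^-6 rad/s.
Angle swept by the target during transfer: ω₂·t = 1.30124 rad = 74.56°.
The probe traverses 180° on the transfer ellipse, so the target must lead by 180° − 74.56° = 105.4°.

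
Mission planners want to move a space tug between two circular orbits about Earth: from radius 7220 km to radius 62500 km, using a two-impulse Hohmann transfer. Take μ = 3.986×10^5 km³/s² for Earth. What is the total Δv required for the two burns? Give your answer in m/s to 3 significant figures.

Δv = 3890 m/s

Semi-major axis of the transfer orbit: a_t = (7220 + 62500)/2 = 34860 km.
Circular speed at r₁: v₁ = √(μ/r₁) = √(3.986×10^5/7220) = 7.430 km/s.
Transfer-orbit speed at r₁ (vis-viva equation): v_p = √[μ(2/r₁ − 1/a_t)] = 9.949 km/s.
First burn Δv₁ = |v_p − v₁| = 2.519 km/s.
Circular speed at r₂: v₂ = √(μ/r₂) = 2.525 km/s.
Transfer-orbit speed at r₂: v_a = √[μ(2/r₂ − 1/a_t)] = 1.149 km/s.
Second burn Δv₂ = |v₂ − v_a| = 1.376 km/s.
Δv = Δv₁ + Δv₂ = 2.519 + 1.376 = 3.895 km/s.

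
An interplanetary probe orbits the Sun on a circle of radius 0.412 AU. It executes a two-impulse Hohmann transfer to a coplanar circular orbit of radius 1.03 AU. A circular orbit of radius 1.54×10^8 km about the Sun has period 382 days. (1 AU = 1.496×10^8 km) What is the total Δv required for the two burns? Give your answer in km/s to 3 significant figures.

From Kepler's third law T² = 4π²r³/μ at r = 1.54×10^8 km, T = 382 days = 382 × 86400 s = 3.30048×10^7 s: μ = 4π²r³/T² = 1.32363×10^11 km³/s².
In km: r₁ = 0.412 × 1.496×10^8 = 6.16352×10^7 km; r₂ = 1.03 × 1.496×10^8 = 1.54088×10^8 km.
Semi-major axis of the transfer orbit: a_t = (6.16352×10^7 + 1.54088×10^8)/2 = 1.078616×10^8 km.
Circular speed at r₁: v₁ = √(μ/r₁) = √(1.32363×10^11/6.16352×10^7) = 46.3414 km/s.
Transfer-orbit speed at r₁ (vis-viva): v_p = √[μ(2/r₁ − 1/a_t)] = 55.3886 km/s.
First burn Δv₁ = |v_p − v₁| = 9.047 km/s.
Circular speed at r₂: v₂ = √(μ/r₂) = 29.30889 km/s.
Transfer-orbit speed at r₂: v_a = √[μ(2/r₂ − 1/a_t)] = 22.15544 km/s.
Second burn Δv₂ = |v₂ − v_a| = 7.153 km/s.
Total Δv = Δv₁ + Δv₂ = 16.20 km/s.

Δv = 16.2 km/s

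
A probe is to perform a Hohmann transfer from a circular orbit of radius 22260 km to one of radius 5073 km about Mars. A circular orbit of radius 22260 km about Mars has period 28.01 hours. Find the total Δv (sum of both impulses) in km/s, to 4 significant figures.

Δv = 1.345 km/s

From Kepler's third law T² = 4π²r³/μ at r = 22260 km, T = 28.01 hours = 28.01 × 3600 s = 1.00836×10^5 s: μ = 4π²r³/T² = 42825.7 km³/s².
The Hohmann ellipse has a_t = (r₁ + r₂)/2 = 13666.5 km.
At r₁ the circular-orbit speed is v₁ = √(μ/r₁) = 1.38704 km/s.
Transfer-orbit speed at r₁ (vis-viva equation): v_a = √[μ(2/r₁ − 1/a_t)] = 0.845071 km/s.
First burn Δv₁ = |v_a − v₁| = 0.5420 km/s.
At r₂, v₂ = √(μ/r₂) = 2.9055 km/s.
Transfer-orbit speed at r₂: v_p = √[μ(2/r₂ − 1/a_t)] = 3.7081 km/s.
Second burn Δv₂ = |v₂ − v_p| = 0.8026 km/s.
Total Δv = Δv₁ + Δv₂ = 1.345 km/s.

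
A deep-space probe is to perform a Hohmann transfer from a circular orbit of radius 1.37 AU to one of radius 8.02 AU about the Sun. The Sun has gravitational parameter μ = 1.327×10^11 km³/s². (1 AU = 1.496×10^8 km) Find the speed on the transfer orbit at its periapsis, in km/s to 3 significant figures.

v = 33.3 km/s

In km: r₁ = 1.37 × 1.496×10^8 = 2.04952×10^8 km; r₂ = 8.02 × 1.496×10^8 = 1.199792×10^9 km.
The Hohmann ellipse has a_t = (r₁ + r₂)/2 = 7.02372×10^8 km.
At periapsis, r = 2.04952×10^8 km.
Applying v² = μ(2/r − 1/a_t): v = 33.26 km/s.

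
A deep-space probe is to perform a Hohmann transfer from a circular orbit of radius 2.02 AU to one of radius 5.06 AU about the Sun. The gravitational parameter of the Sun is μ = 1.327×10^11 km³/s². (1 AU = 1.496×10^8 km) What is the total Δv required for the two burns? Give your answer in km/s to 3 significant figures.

Δv = 7.34 km/s

In km: r₁ = 2.02 × 1.496×10^8 = 3.02192×10^8 km; r₂ = 5.06 × 1.496×10^8 = 7.56976×10^8 km.
The Hohmann ellipse has a_t = (r₁ + r₂)/2 = 5.29584×10^8 km.
At r₁ the circular-orbit speed is v₁ = √(μ/r₁) = 20.955 km/s.
Transfer-orbit speed at r₁ (vis-viva): v_p = √[μ(2/r₁ − 1/a_t)] = 25.053 km/s.
First burn Δv₁ = |v_p − v₁| = 4.098 km/s.
At r₂, v₂ = √(μ/r₂) = 13.2402 km/s.
Transfer-orbit speed at r₂: v_a = √[μ(2/r₂ − 1/a_t)] = 10.0016 km/s.
Second burn Δv₂ = |v₂ − v_a| = 3.239 km/s.
Δv = Δv₁ + Δv₂ = 4.098 + 3.239 = 7.337 km/s.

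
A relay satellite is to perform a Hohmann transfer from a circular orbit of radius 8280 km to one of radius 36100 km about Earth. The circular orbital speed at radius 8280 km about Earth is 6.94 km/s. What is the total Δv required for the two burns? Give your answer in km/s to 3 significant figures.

From the circular-orbit relation v² = μ/r at r = 8280 km: μ = v²r = (6.94)² × 8280 = 3.98795×10^5 km³/s².
Semi-major axis of the transfer orbit: a_t = (8280 + 36100)/2 = 22190 km.
Circular speed at r₁: v₁ = √(μ/r₁) = √(3.98795×10^5/8280) = 6.940 km/s.
Transfer-orbit speed at r₁ (vis-viva): v_p = √[μ(2/r₁ − 1/a_t)] = 8.852 km/s.
First burn Δv₁ = |v_p − v₁| = 1.912 km/s.
At r₂, v₂ = √(μ/r₂) = 3.3237 km/s.
Transfer-orbit speed at r₂: v_a = √[μ(2/r₂ − 1/a_t)] = 2.0303 km/s.
Second burn Δv₂ = |v₂ − v_a| = 1.293 km/s.
Total Δv = Δv₁ + Δv₂ = 3.205 km/s.

Δv = 3.21 km/s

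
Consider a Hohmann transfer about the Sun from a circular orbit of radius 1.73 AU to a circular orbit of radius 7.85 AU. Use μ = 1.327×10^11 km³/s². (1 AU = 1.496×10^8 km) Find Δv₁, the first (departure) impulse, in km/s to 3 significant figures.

In km: r₁ = 1.73 × 1.496×10^8 = 2.58808×10^8 km; r₂ = 7.85 × 1.496×10^8 = 1.17436×10^9 km.
Semi-major axis of the transfer orbit: a_t = (2.58808×10^8 + 1.17436×10^9)/2 = 7.16584×10^8 km.
Circular speed at r = 2.58808×10^8 km: v_c = √(μ/r) = 22.644 km/s.
Transfer-orbit speed at the same r (vis-viva, a = a_t): v_t = √[μ(2/r − 1/a_t)] = 28.988 km/s.
Δv₁ = |v_t − v_c| = |28.988 − 22.644| = 6.344 km/s.

Δv₁ = 6.34 km/s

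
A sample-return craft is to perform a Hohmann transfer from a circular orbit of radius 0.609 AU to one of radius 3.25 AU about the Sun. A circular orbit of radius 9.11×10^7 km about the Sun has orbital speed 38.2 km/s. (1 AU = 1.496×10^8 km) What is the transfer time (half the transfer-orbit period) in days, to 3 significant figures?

From the circular-orbit relation v² = μ/r at r = 9.11×10^7 km: μ = v²r = (38.2)² × 9.11×10^7 = 1.32937×10^11 km³/s².
In km: r₁ = 0.609 × 1.496×10^8 = 9.11064×10^7 km; r₂ = 3.25 × 1.496×10^8 = 4.862×10^8 km.
The Hohmann ellipse has a_t = (r₁ + r₂)/2 = 2.886532×10^8 km.
Transfer time t = π√(a_t³/μ) = π√((2.886532×10^8)³ / 1.32937×10^11) = 4.226×10^7 s.
Converting: 4.226×10^7 s ÷ 86400 s/day = 489 days.

t = 489 days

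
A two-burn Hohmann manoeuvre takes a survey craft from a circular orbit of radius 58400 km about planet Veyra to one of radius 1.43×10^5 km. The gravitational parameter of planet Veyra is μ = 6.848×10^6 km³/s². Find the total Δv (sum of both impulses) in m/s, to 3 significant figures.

Δv = 3730 m/s

Semi-major axis of the transfer orbit: a_t = (58400 + 1.430×10^5)/2 = 1.007×10^5 km.
Circular speed at r₁: v₁ = √(μ/r₁) = √(6.848×10^6/58400) = 10.828678 km/s.
Transfer-orbit speed at r₁ (vis-viva): v_p = √[μ(2/r₁ − 1/a_t)] = 12.904130 km/s.
First burn Δv₁ = |v_p − v₁| = 2.0755 km/s.
Circular speed at r₂: v₂ = √(μ/r₂) = 6.9201 km/s.
Transfer-orbit speed at r₂: v_a = √[μ(2/r₂ − 1/a_t)] = 5.2699 km/s.
Second burn Δv₂ = |v₂ − v_a| = 1.6502 km/s.
Total Δv = Δv₁ + Δv₂ = 3.726 km/s.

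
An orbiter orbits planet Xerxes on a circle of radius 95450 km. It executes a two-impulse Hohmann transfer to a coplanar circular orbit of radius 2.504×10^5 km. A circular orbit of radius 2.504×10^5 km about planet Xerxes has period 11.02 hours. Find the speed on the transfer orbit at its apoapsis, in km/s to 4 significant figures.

From Kepler's third law T² = 4π²r³/μ at r = 2.504×10^5 km, T = 11.02 hours = 11.02 × 3600 s = 39672 s: μ = 4π²r³/T² = 3.93817×10^8 km³/s².
Transfer-ellipse semi-major axis a_t = (r₁ + r₂)/2 = (95450 + 2.504×10^5)/2 = 1.72925×10^5 km.
At apoapsis, r = 2.504×10^5 km.
Applying v² = μ(2/r − 1/a_t): v = 29.46 km/s.

v = 29.46 km/s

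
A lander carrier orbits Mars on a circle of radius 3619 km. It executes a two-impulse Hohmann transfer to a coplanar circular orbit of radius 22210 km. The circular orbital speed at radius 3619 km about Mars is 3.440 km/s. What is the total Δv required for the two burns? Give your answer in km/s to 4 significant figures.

From the circular-orbit relation v² = μ/r at r = 3619 km: μ = v²r = (3.440)² × 3619 = 42825.8 km³/s².
The Hohmann ellipse has a_t = (r₁ + r₂)/2 = 12914.5 km.
Circular speed at r₁: v₁ = √(μ/r₁) = √(42825.8/3619) = 3.4400 km/s.
Transfer-orbit speed at r₁ (vis-viva equation): v_p = √[μ(2/r₁ − 1/a_t)] = 4.5112 km/s.
First burn Δv₁ = |v_p − v₁| = 1.0712 km/s.
Circular speed at r₂: v₂ = √(μ/r₂) = 1.388604 km/s.
Transfer-orbit speed at r₂: v_a = √[μ(2/r₂ − 1/a_t)] = 0.7350789 km/s.
Second burn Δv₂ = |v₂ − v_a| = 0.65353 km/s.
Total Δv = Δv₁ + Δv₂ = 1.725 km/s.

Δv = 1.725 km/s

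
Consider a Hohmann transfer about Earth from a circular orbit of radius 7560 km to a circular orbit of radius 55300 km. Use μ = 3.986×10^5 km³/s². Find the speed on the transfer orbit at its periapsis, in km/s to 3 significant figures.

v = 9.63 km/s

The Hohmann ellipse has a_t = (r₁ + r₂)/2 = 31430 km.
The periapsis of the transfer ellipse is at r = 7560 km.
Vis-viva: v = √[μ(2/r − 1/a_t)] = √[3.986×10^5 × (2/7560 − 1/31430)] = 9.632 km/s.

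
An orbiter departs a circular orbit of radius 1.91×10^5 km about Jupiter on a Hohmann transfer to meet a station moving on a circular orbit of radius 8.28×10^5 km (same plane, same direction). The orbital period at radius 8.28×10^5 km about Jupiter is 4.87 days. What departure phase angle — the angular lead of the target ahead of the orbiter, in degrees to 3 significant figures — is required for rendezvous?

φ = 93.1°

From Kepler's third law T² = 4π²r³/μ at r = 8.28×10^5 km, T = 4.87 days = 4.87 × 86400 s = 4.20768×10^5 s: μ = 4π²r³/T² = 1.26580×10^8 km³/s².
Semi-major axis of the transfer orbit: a_t = (1.910×10^5 + 8.280×10^5)/2 = 5.095×10^5 km.
Transfer time t = π√(a_t³/μ) = 1.0155×10^5 s.
The target's mean motion on its circular orbit is ω₂ = √(μ/r₂³) = 1.4933×10^-5 rad/s.
Angle swept by the target during transfer: ω₂·t = 1.5164 rad = 86.88°.
The orbiter traverses 180° on the transfer ellipse, so the target must lead by 180° − 86.88° = 93.1°.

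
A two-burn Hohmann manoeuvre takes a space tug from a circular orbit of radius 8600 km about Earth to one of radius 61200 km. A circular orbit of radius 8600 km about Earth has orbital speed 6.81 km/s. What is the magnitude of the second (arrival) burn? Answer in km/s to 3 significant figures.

From the circular-orbit relation v² = μ/r at r = 8600 km: μ = v²r = (6.81)² × 8600 = 3.98834×10^5 km³/s².
Semi-major axis of the transfer orbit: a_t = (8600 + 61200)/2 = 34900 km.
On the circular orbit at r = 61200 km, v_c = √(μ/r) = 2.553 km/s.
Vis-viva on the transfer ellipse at r = 61200 km gives v_t = √[μ(2/r − 1/a_t)] = 1.267 km/s.
Δv₂ = |v_t − v_c| = |1.267 − 2.553| = 1.286 km/s.

Δv₂ = 1.29 km/s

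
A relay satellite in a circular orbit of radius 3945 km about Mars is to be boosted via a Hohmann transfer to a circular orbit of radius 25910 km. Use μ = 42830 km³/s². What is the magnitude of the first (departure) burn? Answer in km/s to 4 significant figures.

Δv₁ = 1.046 km/s

Semi-major axis of the transfer orbit: a_t = (3945 + 25910)/2 = 14927.5 km.
Circular speed at r = 3945 km: v_c = √(μ/r) = 3.295 km/s.
Vis-viva on the transfer ellipse at r = 3945 km gives v_t = √[μ(2/r − 1/a_t)] = 4.341 km/s.
Δv₁ = |v_t − v_c| = |4.341 − 3.295| = 1.046 km/s.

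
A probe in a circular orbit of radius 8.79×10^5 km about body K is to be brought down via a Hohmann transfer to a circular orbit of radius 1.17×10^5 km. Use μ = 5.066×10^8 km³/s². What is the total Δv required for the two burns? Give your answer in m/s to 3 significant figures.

The Hohmann ellipse has a_t = (r₁ + r₂)/2 = 4.980×10^5 km.
At r₁ the circular-orbit speed is v₁ = √(μ/r₁) = 24.01 km/s.
On the transfer ellipse at r₁, vis-viva equation gives v_a = √[μ(2/r₁ − 1/a_t)] = 11.64 km/s.
First burn Δv₁ = |v_a − v₁| = 12.37 km/s.
At r₂, v₂ = √(μ/r₂) = 65.80 km/s.
Transfer-orbit speed at r₂: v_p = √[μ(2/r₂ − 1/a_t)] = 87.42 km/s.
Second burn Δv₂ = |v₂ − v_p| = 21.62 km/s.
Total Δv = Δv₁ + Δv₂ = 33.99 km/s.

Δv = 34000 m/s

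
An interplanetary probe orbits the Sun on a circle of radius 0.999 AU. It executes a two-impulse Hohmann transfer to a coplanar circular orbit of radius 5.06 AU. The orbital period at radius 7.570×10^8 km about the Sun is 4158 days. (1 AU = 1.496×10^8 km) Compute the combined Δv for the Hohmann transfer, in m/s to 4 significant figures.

Δv = 14350 m/s

From Kepler's third law T² = 4π²r³/μ at r = 7.570×10^8 km, T = 4158 days = 4158 × 86400 s = 3.592512×10^8 s: μ = 4π²r³/T² = 1.32694×10^11 km³/s².
In km: r₁ = 0.999 × 1.496×10^8 = 1.494504×10^8 km; r₂ = 5.06 × 1.496×10^8 = 7.56976×10^8 km.
Semi-major axis of the transfer orbit: a_t = (1.494504×10^8 + 7.56976×10^8)/2 = 4.532132×10^8 km.
Circular speed at r₁: v₁ = √(μ/r₁) = √(1.32694×10^11/1.494504×10^8) = 29.797 km/s.
Transfer-orbit speed at r₁ (vis-viva): v_p = √[μ(2/r₁ − 1/a_t)] = 38.509 km/s.
First burn Δv₁ = |v_p − v₁| = 8.712 km/s.
At r₂, v₂ = √(μ/r₂) = 13.24 km/s.
Transfer-orbit speed at r₂: v_a = √[μ(2/r₂ − 1/a_t)] = 7.603 km/s.
Second burn Δv₂ = |v₂ − v_a| = 5.637 km/s.
Total Δv = Δv₁ + Δv₂ = 14.35 km/s.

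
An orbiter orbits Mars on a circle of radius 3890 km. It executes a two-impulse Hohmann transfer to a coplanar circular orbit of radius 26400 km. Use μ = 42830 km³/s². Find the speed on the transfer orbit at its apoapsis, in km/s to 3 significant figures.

Semi-major axis of the transfer orbit: a_t = (3890 + 26400)/2 = 15145 km.
The apoapsis of the transfer ellipse is at r = 26400 km.
From the vis-viva equation, v = √[μ(2/r − 1/a_t)] = 0.6455 km/s.

v = 0.646 km/s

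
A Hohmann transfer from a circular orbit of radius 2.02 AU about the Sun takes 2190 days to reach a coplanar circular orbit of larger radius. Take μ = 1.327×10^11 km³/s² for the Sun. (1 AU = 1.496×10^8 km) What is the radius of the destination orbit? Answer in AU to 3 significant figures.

In km: r₁ = 2.02 × 1.496×10^8 = 3.02192×10^8 km.
Transfer time t = 2190 days = 1.89216×10^8 s, and t = π√(a_t³/μ).
So a_t = (μ t²/π²)^(1/3) = (1.327×10^11 × (1.89216×10^8)² / π²)^(1/3) = 7.8372×10^8 km.
Since a_t = (r₁ + r₂)/2, r₂ = 2a_t − r₁ = 2×7.8372×10^8 − 3.02192×10^8 = 1.265248×10^9 km.
In AU: r₂ = 1.265248×10^9 / 1.496×10^8 = 8.46 AU.

r₂ = 8.46 AU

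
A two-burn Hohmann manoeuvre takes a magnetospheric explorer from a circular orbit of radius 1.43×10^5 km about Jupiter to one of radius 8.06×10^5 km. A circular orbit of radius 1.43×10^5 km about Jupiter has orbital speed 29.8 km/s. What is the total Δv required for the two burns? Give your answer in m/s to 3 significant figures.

From the circular-orbit relation v² = μ/r at r = 1.43×10^5 km: μ = v²r = (29.8)² × 1.43×10^5 = 1.26990×10^8 km³/s².
Transfer-ellipse semi-major axis a_t = (r₁ + r₂)/2 = (1.430×10^5 + 8.060×10^5)/2 = 4.745×10^5 km.
Circular speed at r₁: v₁ = √(μ/r₁) = √(1.26990×10^8/1.430×10^5) = 29.800 km/s.
Transfer-orbit speed at r₁ (vis-viva): v_p = √[μ(2/r₁ − 1/a_t)] = 38.839 km/s.
First burn Δv₁ = |v_p − v₁| = 9.039 km/s.
Circular speed at r₂: v₂ = √(μ/r₂) = 12.552 km/s.
Transfer-orbit speed at r₂: v_a = √[μ(2/r₂ − 1/a_t)] = 6.8908 km/s.
Second burn Δv₂ = |v₂ − v_a| = 5.661 km/s.
Δv = Δv₁ + Δv₂ = 9.039 + 5.661 = 14.70 km/s.

Δv = 14700 m/s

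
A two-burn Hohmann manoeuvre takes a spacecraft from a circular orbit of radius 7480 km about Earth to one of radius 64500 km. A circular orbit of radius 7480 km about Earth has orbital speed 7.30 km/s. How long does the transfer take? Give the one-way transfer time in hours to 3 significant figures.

From the circular-orbit relation v² = μ/r at r = 7480 km: μ = v²r = (7.30)² × 7480 = 3.98609×10^5 km³/s².
The Hohmann ellipse has a_t = (r₁ + r₂)/2 = 35990 km.
Half the transfer-orbit period gives t = π√(a_t³/μ) = 33970 s.
Converting: 33970 s ÷ 3600 s/hour = 9.44 hours.

t = 9.44 hours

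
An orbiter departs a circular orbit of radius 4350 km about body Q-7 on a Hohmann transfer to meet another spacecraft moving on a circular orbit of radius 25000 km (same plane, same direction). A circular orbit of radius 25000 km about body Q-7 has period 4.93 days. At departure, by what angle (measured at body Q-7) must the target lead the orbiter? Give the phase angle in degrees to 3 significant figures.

From Kepler's third law T² = 4π²r³/μ at r = 25000 km, T = 4.93 days = 4.93 × 86400 s = 4.25952×10^5 s: μ = 4π²r³/T² = 3399.84 km³/s².
The Hohmann ellipse has a_t = (r₁ + r₂)/2 = 14675 km.
Transfer time t = π√(a_t³/μ) = 95782.864 s.
Target angular speed ω₂ = √(μ/r₂³) = 1.4750923×10^-5 rad/s.
Angle swept by the target during transfer: ω₂·t = 1.412886 rad = 80.952°.
The orbiter traverses 180° on the transfer ellipse, so the target must lead by 180° − 80.952° = 99.0°.

φ = 99.0°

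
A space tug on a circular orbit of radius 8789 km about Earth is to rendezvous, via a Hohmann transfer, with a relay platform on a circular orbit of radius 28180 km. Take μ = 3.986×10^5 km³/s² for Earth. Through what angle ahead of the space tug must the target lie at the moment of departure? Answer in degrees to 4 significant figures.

φ = 84.37°

Transfer-ellipse semi-major axis a_t = (r₁ + r₂)/2 = (8789 + 28180)/2 = 18484.5 km.
Transfer time t = π√(a_t³/μ) = 12505 s.
Target angular speed ω₂ = √(μ/r₂³) = 1.3346×10^-4 rad/s.
Angle swept by the target during transfer: ω₂·t = 1.669 rad = 95.63°.
The space tug traverses 180° on the transfer ellipse, so the target must lead by 180° − 95.63° = 84.37°.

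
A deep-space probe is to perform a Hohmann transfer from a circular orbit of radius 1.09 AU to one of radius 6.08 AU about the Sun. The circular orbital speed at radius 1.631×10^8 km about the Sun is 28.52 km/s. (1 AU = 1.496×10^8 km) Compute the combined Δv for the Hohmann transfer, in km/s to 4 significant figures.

Δv = 14.04 km/s

From the circular-orbit relation v² = μ/r at r = 1.631×10^8 km: μ = v²r = (28.52)² × 1.631×10^8 = 1.32664×10^11 km³/s².
In km: r₁ = 1.09 × 1.496×10^8 = 1.63064×10^8 km; r₂ = 6.08 × 1.496×10^8 = 9.09568×10^8 km.
The Hohmann ellipse has a_t = (r₁ + r₂)/2 = 5.36316×10^8 km.
Circular speed at r₁: v₁ = √(μ/r₁) = √(1.32664×10^11/1.63064×10^8) = 28.523 km/s.
Transfer-orbit speed at r₁ (vis-viva equation): v_p = √[μ(2/r₁ − 1/a_t)] = 37.145 km/s.
First burn Δv₁ = |v_p − v₁| = 8.622 km/s.
At r₂, v₂ = √(μ/r₂) = 12.077 km/s.
Transfer-orbit speed at r₂: v_a = √[μ(2/r₂ − 1/a_t)] = 6.6593 km/s.
Second burn Δv₂ = |v₂ − v_a| = 5.418 km/s.
Total Δv = Δv₁ + Δv₂ = 14.04 km/s.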